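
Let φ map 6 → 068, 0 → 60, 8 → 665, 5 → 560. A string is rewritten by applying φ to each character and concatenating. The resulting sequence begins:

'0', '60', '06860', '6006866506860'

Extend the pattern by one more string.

Applying the rule to each of the 13 symbols of 6006866506860 gives the pieces 068 60 60 068 665 068 068 560 60 068 665 068 60, which concatenate to the answer.

06860600686650680685606006866506860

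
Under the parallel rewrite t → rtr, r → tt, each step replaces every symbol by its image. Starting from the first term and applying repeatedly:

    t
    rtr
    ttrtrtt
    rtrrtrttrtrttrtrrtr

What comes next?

ttrtrttttrtrttrtrrtrttrtrttrtrrtrttrtrttttrtrtt

Replace each of the 19 characters of rtrrtrttrtrttrtrrtr in place — tt rtr tt tt rtr tt rtr rtr tt rtr tt rtr rtr tt rtr tt tt rtr tt — and concatenate.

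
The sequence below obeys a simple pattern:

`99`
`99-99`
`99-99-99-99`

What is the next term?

99-99-99-99-99-99-99-99

s(k+1) = s(k)·-·s(k) — each term doubles the last with '-' between the halves.
One more doubling of 99-99-99-99 gives the answer.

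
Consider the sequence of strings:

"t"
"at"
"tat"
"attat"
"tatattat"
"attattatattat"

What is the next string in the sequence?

tatattatattattatattat

From term 3 onward, concatenate the second-to-last term with the last: t·at = tat, at·tat = attat, …
So term 7 is tatattat·attattatattat.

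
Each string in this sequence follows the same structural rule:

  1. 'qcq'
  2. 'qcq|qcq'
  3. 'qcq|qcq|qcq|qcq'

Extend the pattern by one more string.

Each string is two copies of the previous one joined by '|'.
So the next term is two copies of qcq|qcq|qcq|qcq with '|' between the halves.

qcq|qcq|qcq|qcq|qcq|qcq|qcq|qcq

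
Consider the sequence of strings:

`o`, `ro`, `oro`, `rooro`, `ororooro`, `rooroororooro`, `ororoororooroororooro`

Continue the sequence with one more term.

From term 3 onward, concatenate the second-to-last term with the last: o·ro = oro, ro·oro = rooro, …
Continuing: rooroororooro · ororoororooroororooro gives term 8.

rooroororooroororoororooroororooro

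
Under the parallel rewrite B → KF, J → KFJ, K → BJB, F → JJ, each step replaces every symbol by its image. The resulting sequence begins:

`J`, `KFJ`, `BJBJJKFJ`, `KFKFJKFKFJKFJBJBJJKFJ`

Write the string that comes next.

BJBJJBJBJJKFJBJBJJBJBJJKFJBJBJJKFJKFKFJKFKFJKFJBJBJJKFJ

Applying the rule to each of the 21 symbols of KFKFJKFKFJKFJBJBJJKFJ gives the pieces BJB JJ BJB JJ KFJ BJB JJ BJB JJ KFJ BJB JJ KFJ KF KFJ KF KFJ KFJ BJB JJ KFJ, which concatenate to the answer.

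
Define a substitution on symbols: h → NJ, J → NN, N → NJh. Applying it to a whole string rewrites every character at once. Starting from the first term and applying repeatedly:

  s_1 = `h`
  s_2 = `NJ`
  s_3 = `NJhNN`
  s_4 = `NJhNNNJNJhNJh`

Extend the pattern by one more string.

Replace each of the 13 characters of NJhNNNJNJhNJh in place — NJh NN NJ NJh NJh NJh NN NJh NN NJ NJh NN NJ — and concatenate.

NJhNNNJNJhNJhNJhNNNJhNNNJNJhNNNJ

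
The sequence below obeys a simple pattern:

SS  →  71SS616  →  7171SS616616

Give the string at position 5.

Every step adds 71 to the front and 616 to the end of the previous string.
From 7171SS616616, 2 further steps: 7171SS616616 → 717171SS616616616 → (answer).

71717171SS616616616616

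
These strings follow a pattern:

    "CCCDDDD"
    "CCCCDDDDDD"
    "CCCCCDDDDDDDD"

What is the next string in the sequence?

CCCCCCDDDDDDDDDD

Term n consists of n+1 C's, followed by 2n D's, where the shown terms are n = 2, 3, 4.
For the next term, n = 5, so the run lengths are 6, 10.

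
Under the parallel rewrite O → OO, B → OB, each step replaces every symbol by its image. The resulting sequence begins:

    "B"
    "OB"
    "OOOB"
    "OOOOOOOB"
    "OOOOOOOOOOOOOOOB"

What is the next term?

OOOOOOOOOOOOOOOOOOOOOOOOOOOOOOOB

Replace each of the 16 characters of OOOOOOOOOOOOOOOB in place — OO OO OO OO OO OO OO OO OO OO OO OO OO OO OO OB — and concatenate.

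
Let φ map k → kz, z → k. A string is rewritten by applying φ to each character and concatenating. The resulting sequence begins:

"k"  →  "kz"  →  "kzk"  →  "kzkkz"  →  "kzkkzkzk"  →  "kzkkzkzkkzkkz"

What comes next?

Replace each of the 13 characters of kzkkzkzkkzkkz in place — kz k kz kz k kz k kz kz k kz kz k — and concatenate.

kzkkzkzkkzkkzkzkkzkzk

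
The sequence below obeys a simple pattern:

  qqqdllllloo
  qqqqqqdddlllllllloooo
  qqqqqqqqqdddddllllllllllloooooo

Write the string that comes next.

qqqqqqqqqqqqdddddddlllllllllllllloooooooo

Reading off run lengths: q runs 3, 6, 9; d runs 1, 3, 5; l runs 5, 8, 11; o runs 2, 4, 6 — each is linear in n (n = 1, 2, …).
Setting n = 4 gives 12, 7, 14, 8 characters in each block.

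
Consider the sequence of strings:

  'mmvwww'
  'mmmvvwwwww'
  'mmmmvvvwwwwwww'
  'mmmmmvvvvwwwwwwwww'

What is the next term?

mmmmmmvvvvvwwwwwwwwwww

The n-th term is n+1 m's then n v's then 2n+1 w's (n = 1, 2, …).
At n = 5 the blocks have lengths 6, 5, 11.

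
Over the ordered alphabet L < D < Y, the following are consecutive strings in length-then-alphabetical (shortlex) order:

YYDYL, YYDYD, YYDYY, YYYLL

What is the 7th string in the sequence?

YYYDL

Stepping forward 3 times from YYYLL: YYYLL → YYYLD → YYYLY, then the target.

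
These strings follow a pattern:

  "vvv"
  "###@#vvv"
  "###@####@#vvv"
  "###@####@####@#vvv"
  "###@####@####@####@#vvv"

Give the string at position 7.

###@####@####@####@####@####@#vvv

Every step adds ###@# at the front: s(k+1) = ###@#·s(k).
From ###@####@####@####@#vvv, 2 further steps: ###@####@####@####@#vvv → ###@####@####@####@####@#vvv → (answer).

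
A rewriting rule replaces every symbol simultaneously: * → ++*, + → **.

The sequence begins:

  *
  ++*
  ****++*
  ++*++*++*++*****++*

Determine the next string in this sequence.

Rewriting the 19 symbols of ++*++*++*++*****++* one by one yields ** ** ++* ** ** ++* ** ** ++* ** ** ++* ++* ++* ++* ++* ** ** ++*; concatenated:

****++*****++*****++*****++*++*++*++*++*****++*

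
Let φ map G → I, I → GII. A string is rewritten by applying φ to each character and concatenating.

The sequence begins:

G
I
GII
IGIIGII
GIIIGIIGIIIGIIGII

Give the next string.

IGIIGIIGIIIGIIGIIIGIIGIIGIIIGIIGIIIGIIGII

φ(GIIIGIIGIIIGIIGII) expands symbol-by-symbol to I GII GII GII I GII GII I GII GII GII I GII GII I GII GII; joining the 17 pieces gives the next term.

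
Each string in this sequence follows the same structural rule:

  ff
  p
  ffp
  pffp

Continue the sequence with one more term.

From term 3 onward, concatenate the second-to-last term with the last: ff·p = ffp, p·ffp = pffp, …
So term 5 is ffp·pffp.

ffppffp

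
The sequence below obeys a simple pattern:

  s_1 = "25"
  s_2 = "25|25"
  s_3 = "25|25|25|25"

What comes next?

Every step duplicates the string with '|' between the halves.
So the next term is two copies of 25|25|25|25 with '|' between the halves.

25|25|25|25|25|25|25|25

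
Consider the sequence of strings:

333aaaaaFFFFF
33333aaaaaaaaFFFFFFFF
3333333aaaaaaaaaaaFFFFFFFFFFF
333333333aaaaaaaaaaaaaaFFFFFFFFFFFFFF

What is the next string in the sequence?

33333333333aaaaaaaaaaaaaaaaaFFFFFFFFFFFFFFFFF

Each string has the form 3^{2n+1} a^{3n+2} F^{3n+2} (n = 1, 2, …).
Setting n = 5 gives 11, 17, 17 characters in each block.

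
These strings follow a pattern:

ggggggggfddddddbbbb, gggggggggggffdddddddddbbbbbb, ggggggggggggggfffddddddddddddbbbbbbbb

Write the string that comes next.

gggggggggggggggggffffdddddddddddddddbbbbbbbbbb

Term n consists of 3n+2 g's, followed by n-1 f's, followed by 3n d's, followed by 2n b's, where the shown terms are n = 2, 3, 4.
Setting n = 5 gives 17, 4, 15, 10 characters in each block.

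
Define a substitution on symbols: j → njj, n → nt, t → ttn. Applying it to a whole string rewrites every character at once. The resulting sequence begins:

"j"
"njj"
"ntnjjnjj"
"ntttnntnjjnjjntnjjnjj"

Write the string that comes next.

ntttnttnttnntntttnntnjjnjjntnjjnjjntttnntnjjnjjntnjjnjj

φ(ntttnntnjjnjjntnjjnjj) expands symbol-by-symbol to nt ttn ttn ttn nt nt ttn nt njj njj nt njj njj nt ttn nt njj njj nt njj njj; joining the 21 pieces gives the next term.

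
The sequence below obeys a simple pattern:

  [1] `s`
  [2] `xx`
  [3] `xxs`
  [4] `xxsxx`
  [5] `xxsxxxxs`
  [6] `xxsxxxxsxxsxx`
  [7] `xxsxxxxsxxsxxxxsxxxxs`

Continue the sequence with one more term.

From term 3 onward, concatenate the last term with the second-to-last: xx·s = xxs, xxs·xx = xxsxx, …
Continuing: xxsxxxxsxxsxxxxsxxxxs · xxsxxxxsxxsxx gives term 8.

xxsxxxxsxxsxxxxsxxxxsxxsxxxxsxxsxx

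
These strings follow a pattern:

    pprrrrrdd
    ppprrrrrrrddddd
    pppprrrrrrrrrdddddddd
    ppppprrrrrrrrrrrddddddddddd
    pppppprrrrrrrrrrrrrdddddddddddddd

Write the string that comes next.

Reading off run lengths: p runs 2, 3, 4, 5, 6; r runs 5, 7, 9, 11, 13; d runs 2, 5, 8, 11, 14 — each is linear in n (n = 1, 2, …).
Setting n = 6 gives 7, 15, 17 characters in each block.

ppppppprrrrrrrrrrrrrrrddddddddddddddddd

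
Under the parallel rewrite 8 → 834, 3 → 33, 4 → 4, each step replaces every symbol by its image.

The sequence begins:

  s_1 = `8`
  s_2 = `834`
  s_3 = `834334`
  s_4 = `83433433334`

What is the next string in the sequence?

83433433334333333334

Expanding 83433433334: 8→834, 3→33, 4→4, 3→33, 3→33, 4→4, 3→33, 3→33, 3→33, 3→33, 4→4. Concatenated: 834 33 4 33 33 4 33 33 33 33 4.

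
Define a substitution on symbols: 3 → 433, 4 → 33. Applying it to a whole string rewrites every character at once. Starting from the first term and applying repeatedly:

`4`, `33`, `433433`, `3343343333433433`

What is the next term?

φ(3343343333433433) expands symbol-by-symbol to 433 433 33 433 433 33 433 433 433 433 33 433 433 33 433 433; joining the 16 pieces gives the next term.

43343333433433334334334334333343343333433433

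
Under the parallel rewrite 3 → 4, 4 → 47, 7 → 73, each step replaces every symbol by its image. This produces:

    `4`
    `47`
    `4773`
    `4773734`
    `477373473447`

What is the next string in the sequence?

Expanding 477373473447: 4→47, 7→73, 7→73, 3→4, 7→73, 3→4, 4→47, 7→73, 3→4, 4→47, 4→47, 7→73. Concatenated: 47 73 73 4 73 4 47 73 4 47 47 73.

477373473447734474773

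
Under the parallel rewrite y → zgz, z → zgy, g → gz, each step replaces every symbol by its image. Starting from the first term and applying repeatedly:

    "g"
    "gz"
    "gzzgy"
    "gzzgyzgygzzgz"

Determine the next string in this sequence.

Rewriting the 13 symbols of gzzgyzgygzzgz one by one yields gz zgy zgy gz zgz zgy gz zgz gz zgy zgy gz zgy; concatenated:

gzzgyzgygzzgzzgygzzgzgzzgyzgygzzgy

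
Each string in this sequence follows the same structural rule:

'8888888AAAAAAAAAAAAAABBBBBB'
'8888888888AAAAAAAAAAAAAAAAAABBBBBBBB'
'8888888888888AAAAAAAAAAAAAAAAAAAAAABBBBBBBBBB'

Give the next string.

Reading off run lengths: 8 runs 7, 10, 13; A runs 14, 18, 22; B runs 6, 8, 10 — each is linear in n, where the shown terms are n = 3, 4, 5.
At n = 6 the blocks have lengths 16, 26, 12.

8888888888888888AAAAAAAAAAAAAAAAAAAAAAAAAABBBBBBBBBBBB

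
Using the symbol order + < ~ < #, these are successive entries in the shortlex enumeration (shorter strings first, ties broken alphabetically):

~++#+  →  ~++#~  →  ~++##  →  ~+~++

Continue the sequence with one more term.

The successor of ~+~++ increments the rightmost position that isn't already # and resets every position after it to +.

~+~+~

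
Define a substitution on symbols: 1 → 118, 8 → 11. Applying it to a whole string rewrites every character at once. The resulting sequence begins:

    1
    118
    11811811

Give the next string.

Expanding 11811811: 1→118, 1→118, 8→11, 1→118, 1→118, 8→11, 1→118, 1→118. Concatenated: 118 118 11 118 118 11 118 118.

1181181111811811118118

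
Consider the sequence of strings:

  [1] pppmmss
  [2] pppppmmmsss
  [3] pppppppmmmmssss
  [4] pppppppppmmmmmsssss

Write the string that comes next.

Term n consists of 2n-1 p's, followed by n m's, followed by n s's, where the shown terms are n = 2, 3, 4, 5.
Setting n = 6 gives 11, 6, 6 characters in each block.

pppppppppppmmmmmmssssss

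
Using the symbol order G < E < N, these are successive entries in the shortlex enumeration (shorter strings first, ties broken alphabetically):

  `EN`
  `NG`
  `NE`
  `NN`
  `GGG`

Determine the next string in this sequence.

GGE

Treat GGG as a base-3 numeral over the given alphabet and add one, carrying through any trailing N's.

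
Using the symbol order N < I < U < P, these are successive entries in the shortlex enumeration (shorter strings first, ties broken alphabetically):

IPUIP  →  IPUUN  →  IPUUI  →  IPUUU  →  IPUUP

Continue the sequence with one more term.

IPUPN

The successor of IPUUP increments the rightmost position that isn't already P and resets every position after it to N.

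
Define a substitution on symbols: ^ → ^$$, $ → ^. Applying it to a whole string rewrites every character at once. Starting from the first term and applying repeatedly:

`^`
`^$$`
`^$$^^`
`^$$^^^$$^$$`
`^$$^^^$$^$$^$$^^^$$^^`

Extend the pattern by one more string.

^$$^^^$$^$$^$$^^^$$^^^$$^^^$$^$$^$$^^^$$^$$

Replace each of the 21 characters of ^$$^^^$$^$$^$$^^^$$^^ in place — ^$$ ^ ^ ^$$ ^$$ ^$$ ^ ^ ^$$ ^ ^ ^$$ ^ ^ ^$$ ^$$ ^$$ ^ ^ ^$$ ^$$ — and concatenate.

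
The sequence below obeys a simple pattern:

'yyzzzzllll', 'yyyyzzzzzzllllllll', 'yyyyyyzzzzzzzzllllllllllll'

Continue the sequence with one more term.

yyyyyyyyzzzzzzzzzzllllllllllllllll

Reading off run lengths: y runs 2, 4, 6; z runs 4, 6, 8; l runs 4, 8, 12 — each is linear in n (n = 1, 2, …).
At n = 4 the blocks have lengths 8, 10, 16.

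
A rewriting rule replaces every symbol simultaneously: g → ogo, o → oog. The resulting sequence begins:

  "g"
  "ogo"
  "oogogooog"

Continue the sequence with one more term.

Rewriting each symbol of oogogooog: o→oog, o→oog, g→ogo, o→oog, g→ogo, o→oog, o→oog, o→oog, g→ogo, which concatenates to oog oog ogo oog ogo oog oog oog ogo.

oogoogogooogogooogoogoogogo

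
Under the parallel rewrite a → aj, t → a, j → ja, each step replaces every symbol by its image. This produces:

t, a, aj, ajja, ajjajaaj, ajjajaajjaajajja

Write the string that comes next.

ajjajaajjaajajjajaajajjaajjajaaj

Applying the rule to each of the 16 symbols of ajjajaajjaajajja gives the pieces aj ja ja aj ja aj aj ja ja aj aj ja aj ja ja aj, which concatenate to the answer.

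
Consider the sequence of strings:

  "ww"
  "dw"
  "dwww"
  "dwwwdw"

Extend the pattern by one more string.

dwwwdwdwww

Each term (from the third on) is the previous term followed by the one before it: term 3 = dw·ww = dwww.
Continuing: dwwwdw · dwww gives term 5.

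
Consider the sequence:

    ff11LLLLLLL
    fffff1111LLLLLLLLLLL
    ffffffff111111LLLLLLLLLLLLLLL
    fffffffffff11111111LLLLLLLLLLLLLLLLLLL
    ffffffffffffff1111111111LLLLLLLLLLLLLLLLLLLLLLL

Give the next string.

fffffffffffffffff111111111111LLLLLLLLLLLLLLLLLLLLLLLLLLL

Term n consists of 3n-1 f's, followed by 2n 1's, followed by 4n+3 L's (n = 1, 2, …).
Setting n = 6 gives 17, 12, 27 characters in each block.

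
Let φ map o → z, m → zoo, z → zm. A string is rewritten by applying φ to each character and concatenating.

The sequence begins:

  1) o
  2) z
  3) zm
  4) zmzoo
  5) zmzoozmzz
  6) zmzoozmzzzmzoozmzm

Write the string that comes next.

Rewriting the 18 symbols of zmzoozmzzzmzoozmzm one by one yields zm zoo zm z z zm zoo zm zm zm zoo zm z z zm zoo zm zoo; concatenated:

zmzoozmzzzmzoozmzmzmzoozmzzzmzoozmzoo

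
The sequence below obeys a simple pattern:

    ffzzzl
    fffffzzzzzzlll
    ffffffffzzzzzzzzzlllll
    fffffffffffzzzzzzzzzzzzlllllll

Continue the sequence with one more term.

Reading off run lengths: f runs 2, 5, 8, 11; z runs 3, 6, 9, 12; l runs 1, 3, 5, 7 — each is linear in n (n = 1, 2, …).
For the next term, n = 5, so the run lengths are 14, 15, 9.

ffffffffffffffzzzzzzzzzzzzzzzlllllllll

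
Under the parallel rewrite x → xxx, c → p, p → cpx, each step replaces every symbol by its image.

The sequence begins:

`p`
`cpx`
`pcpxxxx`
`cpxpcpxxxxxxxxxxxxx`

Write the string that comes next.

Applying the rule to each of the 19 symbols of cpxpcpxxxxxxxxxxxxx gives the pieces p cpx xxx cpx p cpx xxx xxx xxx xxx xxx xxx xxx xxx xxx xxx xxx xxx xxx, which concatenate to the answer.

pcpxxxxcpxpcpxxxxxxxxxxxxxxxxxxxxxxxxxxxxxxxxxxxxxxxx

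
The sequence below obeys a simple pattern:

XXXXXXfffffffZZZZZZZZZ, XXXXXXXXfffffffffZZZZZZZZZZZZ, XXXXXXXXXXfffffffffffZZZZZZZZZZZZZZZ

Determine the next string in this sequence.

XXXXXXXXXXXXfffffffffffffZZZZZZZZZZZZZZZZZZ

The n-th term is 2n X's then 2n+1 f's then 3n Z's, where the shown terms are n = 3, 4, 5.
Setting n = 6 gives 12, 13, 18 characters in each block.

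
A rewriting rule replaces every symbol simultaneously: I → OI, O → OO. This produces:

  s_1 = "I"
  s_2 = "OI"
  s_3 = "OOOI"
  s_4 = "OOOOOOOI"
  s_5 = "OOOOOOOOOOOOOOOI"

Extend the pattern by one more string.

Rewriting the 16 symbols of OOOOOOOOOOOOOOOI one by one yields OO OO OO OO OO OO OO OO OO OO OO OO OO OO OO OI; concatenated:

OOOOOOOOOOOOOOOOOOOOOOOOOOOOOOOI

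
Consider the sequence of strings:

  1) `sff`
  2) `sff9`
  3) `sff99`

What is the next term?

sff999

Each term is the previous one with 9 appended.
So the next term is sff99·9.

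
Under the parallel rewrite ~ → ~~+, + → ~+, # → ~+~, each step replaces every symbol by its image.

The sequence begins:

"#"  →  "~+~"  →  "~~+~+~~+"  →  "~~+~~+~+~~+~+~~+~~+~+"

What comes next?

~~+~~+~+~~+~~+~+~~+~+~~+~~+~+~~+~+~~+~~+~+~~+~~+~+~~+~+

Applying the rule to each of the 21 symbols of ~~+~~+~+~~+~+~~+~~+~+ gives the pieces ~~+ ~~+ ~+ ~~+ ~~+ ~+ ~~+ ~+ ~~+ ~~+ ~+ ~~+ ~+ ~~+ ~~+ ~+ ~~+ ~~+ ~+ ~~+ ~+, which concatenate to the answer.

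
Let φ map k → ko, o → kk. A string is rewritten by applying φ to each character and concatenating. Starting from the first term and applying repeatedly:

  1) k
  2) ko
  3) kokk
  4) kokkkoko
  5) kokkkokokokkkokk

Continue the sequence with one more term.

kokkkokokokkkokkkokkkokokokkkoko

Applying the rule to each of the 16 symbols of kokkkokokokkkokk gives the pieces ko kk ko ko ko kk ko kk ko kk ko ko ko kk ko ko, which concatenate to the answer.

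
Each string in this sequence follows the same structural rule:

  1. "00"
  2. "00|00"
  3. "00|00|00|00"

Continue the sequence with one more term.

Every step duplicates the string with '|' between the halves.
Doubling 00|00|00|00 with '|' between the halves:

00|00|00|00|00|00|00|00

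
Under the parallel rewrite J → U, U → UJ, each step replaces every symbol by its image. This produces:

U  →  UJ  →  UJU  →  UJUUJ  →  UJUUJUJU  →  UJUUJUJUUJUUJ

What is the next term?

Applying the rule to each of the 13 symbols of UJUUJUJUUJUUJ gives the pieces UJ U UJ UJ U UJ U UJ UJ U UJ UJ U, which concatenate to the answer.

UJUUJUJUUJUUJUJUUJUJU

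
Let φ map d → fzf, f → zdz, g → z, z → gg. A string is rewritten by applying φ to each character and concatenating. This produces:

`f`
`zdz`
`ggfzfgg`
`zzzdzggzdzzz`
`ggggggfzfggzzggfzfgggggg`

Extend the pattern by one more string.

Rewriting the 24 symbols of ggggggfzfggzzggfzfgggggg one by one yields z z z z z z zdz gg zdz z z gg gg z z zdz gg zdz z z z z z z; concatenated:

zzzzzzzdzggzdzzzggggzzzdzggzdzzzzzzz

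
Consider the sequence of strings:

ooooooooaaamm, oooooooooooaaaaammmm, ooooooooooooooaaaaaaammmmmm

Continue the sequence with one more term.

oooooooooooooooooaaaaaaaaammmmmmmm

Term n consists of 3n+2 o's, followed by 2n-1 a's, followed by 2n-2 m's, where the shown terms are n = 2, 3, 4.
At n = 5 the blocks have lengths 17, 9, 8.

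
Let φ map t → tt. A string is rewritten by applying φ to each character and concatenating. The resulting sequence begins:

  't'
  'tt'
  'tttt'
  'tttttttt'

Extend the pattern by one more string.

Rewriting each symbol of tttttttt: t→tt, t→tt, t→tt, t→tt, t→tt, t→tt, t→tt, t→tt, which concatenates to tt tt tt tt tt tt tt tt.

tttttttttttttttt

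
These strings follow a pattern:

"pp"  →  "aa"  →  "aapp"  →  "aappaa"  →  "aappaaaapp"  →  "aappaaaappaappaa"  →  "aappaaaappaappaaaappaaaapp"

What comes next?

Each term (from the third on) is the previous term followed by the one before it: term 3 = aa·pp = aapp.
Continuing: aappaaaappaappaaaappaaaapp · aappaaaappaappaa gives term 8.

aappaaaappaappaaaappaaaappaappaaaappaappaa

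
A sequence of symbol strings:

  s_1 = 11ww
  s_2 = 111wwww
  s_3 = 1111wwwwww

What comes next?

Reading off run lengths: 1 runs 2, 3, 4; w runs 2, 4, 6 — each is linear in n (n = 1, 2, …).
For the next term, n = 4, so the run lengths are 5, 8.

11111wwwwwwww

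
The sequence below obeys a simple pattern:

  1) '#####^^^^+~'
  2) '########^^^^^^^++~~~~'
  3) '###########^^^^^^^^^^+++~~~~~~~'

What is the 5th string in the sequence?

#################^^^^^^^^^^^^^^^^+++++~~~~~~~~~~~~~

Reading off run lengths: # runs 5, 8, 11; ^ runs 4, 7, 10; + runs 1, 2, 3; ~ runs 1, 4, 7 — each is linear in n (n = 1, 2, …).
At n = 5 the blocks have lengths 17, 16, 5, 13.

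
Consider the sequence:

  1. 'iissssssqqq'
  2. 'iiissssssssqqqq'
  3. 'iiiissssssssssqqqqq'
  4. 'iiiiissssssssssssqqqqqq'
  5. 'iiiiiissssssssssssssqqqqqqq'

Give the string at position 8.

The n-th term is n i's then 2n+2 s's then n+1 q's, where the shown terms are n = 2, 3, 4, 5, 6.
Setting n = 9 gives 9, 20, 10 characters in each block.

iiiiiiiiissssssssssssssssssssqqqqqqqqqq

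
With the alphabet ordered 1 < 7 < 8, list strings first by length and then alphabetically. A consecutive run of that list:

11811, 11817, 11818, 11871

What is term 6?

Advancing 2 positions from 11871 through 11871 → 11877 reaches term 6.

11878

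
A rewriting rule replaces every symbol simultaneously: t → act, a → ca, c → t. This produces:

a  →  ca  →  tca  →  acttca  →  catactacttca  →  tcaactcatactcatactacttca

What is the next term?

acttcacatacttcaactcatacttcaactcatactcatactacttca

φ(tcaactcatactcatactacttca) expands symbol-by-symbol to act t ca ca t act t ca act ca t act t ca act ca t act ca t act act t ca; joining the 24 pieces gives the next term.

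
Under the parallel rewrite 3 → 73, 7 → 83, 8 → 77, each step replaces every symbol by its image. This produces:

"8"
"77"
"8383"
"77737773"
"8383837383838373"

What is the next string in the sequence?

Rewriting the 16 symbols of 8383837383838373 one by one yields 77 73 77 73 77 73 83 73 77 73 77 73 77 73 83 73; concatenated:

77737773777383737773777377738373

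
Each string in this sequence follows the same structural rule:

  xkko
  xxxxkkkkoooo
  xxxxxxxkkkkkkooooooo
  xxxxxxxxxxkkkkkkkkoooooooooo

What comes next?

xxxxxxxxxxxxxkkkkkkkkkkooooooooooooo

The n-th term is 3n-2 x's then 2n k's then 3n-2 o's (n = 1, 2, …).
At n = 5 the blocks have lengths 13, 10, 13.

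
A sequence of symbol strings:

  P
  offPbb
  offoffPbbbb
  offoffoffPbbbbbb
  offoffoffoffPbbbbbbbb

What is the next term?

s(k+1) = off·s(k)·bb, so each term gains off as a prefix and bb as a suffix.
Applying this once more to offoffoffoffPbbbbbbbb:

offoffoffoffoffPbbbbbbbbbb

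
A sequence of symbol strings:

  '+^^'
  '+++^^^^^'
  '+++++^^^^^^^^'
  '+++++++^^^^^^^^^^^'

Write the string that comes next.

Each string has the form +^{2n-1} ^^{3n-1} (n = 1, 2, …).
At n = 5 the blocks have lengths 9, 14.

+++++++++^^^^^^^^^^^^^^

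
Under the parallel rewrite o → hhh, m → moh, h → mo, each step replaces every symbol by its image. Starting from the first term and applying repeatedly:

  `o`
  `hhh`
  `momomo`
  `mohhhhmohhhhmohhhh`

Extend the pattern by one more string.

φ(mohhhhmohhhhmohhhh) expands symbol-by-symbol to moh hhh mo mo mo mo moh hhh mo mo mo mo moh hhh mo mo mo mo; joining the 18 pieces gives the next term.

mohhhhmomomomomohhhhmomomomomohhhhmomomomo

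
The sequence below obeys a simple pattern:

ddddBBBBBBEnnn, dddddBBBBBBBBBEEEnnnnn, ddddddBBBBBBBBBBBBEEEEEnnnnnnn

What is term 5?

Reading off run lengths: d runs 4, 5, 6; B runs 6, 9, 12; E runs 1, 3, 5; n runs 3, 5, 7 — each is linear in n (n = 1, 2, …).
Setting n = 5 gives 8, 18, 9, 11 characters in each block.

ddddddddBBBBBBBBBBBBBBBBBBEEEEEEEEEnnnnnnnnnnn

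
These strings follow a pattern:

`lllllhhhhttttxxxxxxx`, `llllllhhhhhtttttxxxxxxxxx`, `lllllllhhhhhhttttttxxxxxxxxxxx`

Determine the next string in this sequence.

Term n consists of n+2 l's, followed by n+1 h's, followed by n+1 t's, followed by 2n+1 x's, where the shown terms are n = 3, 4, 5.
For the next term, n = 6, so the run lengths are 8, 7, 7, 13.

llllllllhhhhhhhtttttttxxxxxxxxxxxxx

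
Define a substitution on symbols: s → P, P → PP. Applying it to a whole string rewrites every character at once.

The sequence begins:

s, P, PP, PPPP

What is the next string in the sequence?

Rewriting each symbol of PPPP: P→PP, P→PP, P→PP, P→PP, which concatenates to PP PP PP PP.

PPPPPPPP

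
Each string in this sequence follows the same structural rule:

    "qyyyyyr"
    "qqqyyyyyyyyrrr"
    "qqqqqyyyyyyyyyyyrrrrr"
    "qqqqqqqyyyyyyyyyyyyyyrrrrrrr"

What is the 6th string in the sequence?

qqqqqqqqqqqyyyyyyyyyyyyyyyyyyyyrrrrrrrrrrr

The n-th term is 2n-1 q's then 3n+2 y's then 2n-1 r's (n = 1, 2, …).
At n = 6 the blocks have lengths 11, 20, 11.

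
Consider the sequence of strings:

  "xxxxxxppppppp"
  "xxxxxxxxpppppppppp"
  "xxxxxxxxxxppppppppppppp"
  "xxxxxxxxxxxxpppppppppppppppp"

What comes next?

The n-th term is 2n+2 x's then 3n+1 p's, where the shown terms are n = 2, 3, 4, 5.
At n = 6 the blocks have lengths 14, 19.

xxxxxxxxxxxxxxppppppppppppppppppp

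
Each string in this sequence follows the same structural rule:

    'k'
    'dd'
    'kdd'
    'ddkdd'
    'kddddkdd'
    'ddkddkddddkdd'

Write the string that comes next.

kddddkddddkddkddddkdd

This is a Fibonacci-style word recurrence s(k) = s(k−2)·s(k−1): e.g. k·dd = kdd.
Continuing: kddddkdd · ddkddkddddkdd gives term 7.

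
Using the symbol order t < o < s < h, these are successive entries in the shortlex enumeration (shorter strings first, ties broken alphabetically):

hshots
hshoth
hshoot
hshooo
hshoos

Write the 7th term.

Stepping forward 2 times from hshoos: hshoos → hshooh, then the target.

hshost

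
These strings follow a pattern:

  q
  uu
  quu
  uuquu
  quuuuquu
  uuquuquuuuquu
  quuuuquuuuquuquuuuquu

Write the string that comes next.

This is a Fibonacci-style word recurrence s(k) = s(k−2)·s(k−1): e.g. q·uu = quu.
Continuing: uuquuquuuuquu · quuuuquuuuquuquuuuquu gives term 8.

uuquuquuuuquuquuuuquuuuquuquuuuquu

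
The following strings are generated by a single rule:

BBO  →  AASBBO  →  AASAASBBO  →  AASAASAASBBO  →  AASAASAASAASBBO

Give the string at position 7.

AASAASAASAASAASAASBBO

The strings grow by a fixed prefix AAS each time.
From AASAASAASAASBBO, 2 further steps: AASAASAASAASBBO → AASAASAASAASAASBBO → (answer).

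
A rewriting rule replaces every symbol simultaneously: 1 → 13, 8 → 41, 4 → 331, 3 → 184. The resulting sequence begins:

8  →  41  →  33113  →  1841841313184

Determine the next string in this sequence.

Rewriting the 13 symbols of 1841841313184 one by one yields 13 41 331 13 41 331 13 184 13 184 13 41 331; concatenated:

1341331134133113184131841341331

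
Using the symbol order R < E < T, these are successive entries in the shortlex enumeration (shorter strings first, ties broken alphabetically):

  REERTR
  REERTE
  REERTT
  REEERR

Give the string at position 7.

REEEER

Advancing 3 positions from REEERR through REEERR → REEERE → REEERT reaches term 7.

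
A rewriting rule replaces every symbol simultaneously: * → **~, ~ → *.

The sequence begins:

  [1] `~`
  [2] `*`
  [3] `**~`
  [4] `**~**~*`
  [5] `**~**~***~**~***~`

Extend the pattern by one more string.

Replace each of the 17 characters of **~**~***~**~***~ in place — **~ **~ * **~ **~ * **~ **~ **~ * **~ **~ * **~ **~ **~ * — and concatenate.

**~**~***~**~***~**~**~***~**~***~**~**~*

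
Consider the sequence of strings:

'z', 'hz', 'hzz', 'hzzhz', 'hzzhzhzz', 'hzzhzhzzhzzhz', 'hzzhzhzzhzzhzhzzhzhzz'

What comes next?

From term 3 onward, concatenate the last term with the second-to-last: hz·z = hzz, hzz·hz = hzzhz, …
The next term joins hzzhzhzzhzzhzhzzhzhzz and hzzhzhzzhzzhz.

hzzhzhzzhzzhzhzzhzhzzhzzhzhzzhzzhz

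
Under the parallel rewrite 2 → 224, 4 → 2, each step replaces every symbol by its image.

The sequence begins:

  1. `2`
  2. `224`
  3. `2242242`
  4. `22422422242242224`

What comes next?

22422422242242224224224222422422242242242

φ(22422422242242224) expands symbol-by-symbol to 224 224 2 224 224 2 224 224 224 2 224 224 2 224 224 224 2; joining the 17 pieces gives the next term.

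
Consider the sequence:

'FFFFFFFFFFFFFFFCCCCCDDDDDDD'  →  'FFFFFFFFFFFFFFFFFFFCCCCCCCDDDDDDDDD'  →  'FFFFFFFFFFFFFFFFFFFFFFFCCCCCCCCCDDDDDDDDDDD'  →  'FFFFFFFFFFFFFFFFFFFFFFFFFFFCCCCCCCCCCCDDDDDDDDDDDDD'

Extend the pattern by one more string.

The n-th term is 4n+3 F's then 2n-1 C's then 2n+1 D's, where the shown terms are n = 3, 4, 5, 6.
At n = 7 the blocks have lengths 31, 13, 15.

FFFFFFFFFFFFFFFFFFFFFFFFFFFFFFFCCCCCCCCCCCCCDDDDDDDDDDDDDDD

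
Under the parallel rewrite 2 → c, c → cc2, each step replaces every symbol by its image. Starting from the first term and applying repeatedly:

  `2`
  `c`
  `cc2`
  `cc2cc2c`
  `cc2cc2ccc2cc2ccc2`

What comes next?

cc2cc2ccc2cc2ccc2cc2cc2ccc2cc2ccc2cc2cc2c

Applying the rule to each of the 17 symbols of cc2cc2ccc2cc2ccc2 gives the pieces cc2 cc2 c cc2 cc2 c cc2 cc2 cc2 c cc2 cc2 c cc2 cc2 cc2 c, which concatenate to the answer.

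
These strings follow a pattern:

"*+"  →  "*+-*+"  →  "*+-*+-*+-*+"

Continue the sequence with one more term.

s(k+1) = s(k)·-·s(k) — each term doubles the last with '-' between the halves.
So the next term is two copies of *+-*+-*+-*+ with '-' between the halves.

*+-*+-*+-*+-*+-*+-*+-*+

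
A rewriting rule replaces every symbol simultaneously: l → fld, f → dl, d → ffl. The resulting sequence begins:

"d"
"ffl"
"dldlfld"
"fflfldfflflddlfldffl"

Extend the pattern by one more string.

Rewriting the 20 symbols of fflfldfflflddlfldffl one by one yields dl dl fld dl fld ffl dl dl fld dl fld ffl ffl fld dl fld ffl dl dl fld; concatenated:

dldlflddlfldffldldlflddlfldfflfflflddlfldffldldlfld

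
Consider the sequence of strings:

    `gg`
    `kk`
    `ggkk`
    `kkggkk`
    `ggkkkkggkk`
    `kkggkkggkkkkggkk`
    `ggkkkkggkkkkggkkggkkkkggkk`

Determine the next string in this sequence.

This is a Fibonacci-style word recurrence s(k) = s(k−2)·s(k−1): e.g. gg·kk = ggkk.
Continuing: kkggkkggkkkkggkk · ggkkkkggkkkkggkkggkkkkggkk gives term 8.

kkggkkggkkkkggkkggkkkkggkkkkggkkggkkkkggkk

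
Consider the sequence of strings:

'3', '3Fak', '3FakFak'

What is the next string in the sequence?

Every step adds Fak to the end: s(k+1) = s(k)·Fak.
Applying this once more to 3FakFak:

3FakFakFak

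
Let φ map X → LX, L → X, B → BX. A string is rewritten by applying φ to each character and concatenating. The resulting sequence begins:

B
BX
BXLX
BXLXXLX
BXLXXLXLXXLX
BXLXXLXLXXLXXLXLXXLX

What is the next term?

BXLXXLXLXXLXXLXLXXLXLXXLXXLXLXXLX

Applying the rule to each of the 20 symbols of BXLXXLXLXXLXXLXLXXLX gives the pieces BX LX X LX LX X LX X LX LX X LX LX X LX X LX LX X LX, which concatenate to the answer.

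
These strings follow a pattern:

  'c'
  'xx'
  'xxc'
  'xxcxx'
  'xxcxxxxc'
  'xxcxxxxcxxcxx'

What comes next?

xxcxxxxcxxcxxxxcxxxxc

Each term (from the third on) is the previous term followed by the one before it: term 3 = xx·c = xxc.
So term 7 is xxcxxxxcxxcxx·xxcxxxxc.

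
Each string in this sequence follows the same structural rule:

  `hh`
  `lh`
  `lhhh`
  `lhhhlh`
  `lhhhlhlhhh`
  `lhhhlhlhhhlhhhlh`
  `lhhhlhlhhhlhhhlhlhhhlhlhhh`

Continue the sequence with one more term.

lhhhlhlhhhlhhhlhlhhhlhlhhhlhhhlhlhhhlhhhlh

Each term (from the third on) is the previous term followed by the one before it: term 3 = lh·hh = lhhh.
The next term joins lhhhlhlhhhlhhhlhlhhhlhlhhh and lhhhlhlhhhlhhhlh.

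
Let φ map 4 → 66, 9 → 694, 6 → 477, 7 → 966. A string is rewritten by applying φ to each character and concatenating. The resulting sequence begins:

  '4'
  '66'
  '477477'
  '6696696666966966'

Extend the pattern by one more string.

Replace each of the 16 characters of 6696696666966966 in place — 477 477 694 477 477 694 477 477 477 477 694 477 477 694 477 477 — and concatenate.

477477694477477694477477477477694477477694477477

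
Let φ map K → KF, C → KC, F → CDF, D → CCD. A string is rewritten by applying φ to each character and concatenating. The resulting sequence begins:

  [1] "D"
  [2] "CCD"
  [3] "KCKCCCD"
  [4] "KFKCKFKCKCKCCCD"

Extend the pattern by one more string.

Rewriting the 15 symbols of KFKCKFKCKCKCCCD one by one yields KF CDF KF KC KF CDF KF KC KF KC KF KC KC KC CCD; concatenated:

KFCDFKFKCKFCDFKFKCKFKCKFKCKCKCCCD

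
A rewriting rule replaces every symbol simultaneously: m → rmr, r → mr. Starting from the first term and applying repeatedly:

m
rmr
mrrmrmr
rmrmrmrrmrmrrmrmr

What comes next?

Applying the rule to each of the 17 symbols of rmrmrmrrmrmrrmrmr gives the pieces mr rmr mr rmr mr rmr mr mr rmr mr rmr mr mr rmr mr rmr mr, which concatenate to the answer.

mrrmrmrrmrmrrmrmrmrrmrmrrmrmrmrrmrmrrmrmr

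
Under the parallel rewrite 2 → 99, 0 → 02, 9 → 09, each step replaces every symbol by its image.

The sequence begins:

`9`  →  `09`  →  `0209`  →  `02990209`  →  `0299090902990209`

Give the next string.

Rewriting the 16 symbols of 0299090902990209 one by one yields 02 99 09 09 02 09 02 09 02 99 09 09 02 99 02 09; concatenated:

02990909020902090299090902990209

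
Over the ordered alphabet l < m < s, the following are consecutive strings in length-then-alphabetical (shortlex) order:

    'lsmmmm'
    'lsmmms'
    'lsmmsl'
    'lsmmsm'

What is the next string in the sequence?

lsmmss

Treat lsmmsm as a base-3 numeral over the given alphabet and add one, carrying through any trailing s's.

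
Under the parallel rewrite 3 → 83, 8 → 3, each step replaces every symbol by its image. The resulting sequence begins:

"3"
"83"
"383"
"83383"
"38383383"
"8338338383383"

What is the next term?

Replace each of the 13 characters of 8338338383383 in place — 3 83 83 3 83 83 3 83 3 83 83 3 83 — and concatenate.

383833838338338383383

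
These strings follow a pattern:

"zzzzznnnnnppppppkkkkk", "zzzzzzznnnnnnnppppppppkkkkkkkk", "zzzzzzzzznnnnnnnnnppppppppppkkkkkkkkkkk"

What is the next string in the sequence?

Reading off run lengths: z runs 5, 7, 9; n runs 5, 7, 9; p runs 6, 8, 10; k runs 5, 8, 11 — each is linear in n, where the shown terms are n = 2, 3, 4.
For the next term, n = 5, so the run lengths are 11, 11, 12, 14.

zzzzzzzzzzznnnnnnnnnnnppppppppppppkkkkkkkkkkkkkk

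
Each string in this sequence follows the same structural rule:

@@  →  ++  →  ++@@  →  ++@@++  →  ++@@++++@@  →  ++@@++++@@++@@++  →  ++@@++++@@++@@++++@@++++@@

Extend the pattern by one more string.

Each term (from the third on) is the previous term followed by the one before it: term 3 = ++·@@ = ++@@.
Continuing: ++@@++++@@++@@++++@@++++@@ · ++@@++++@@++@@++ gives term 8.

++@@++++@@++@@++++@@++++@@++@@++++@@++@@++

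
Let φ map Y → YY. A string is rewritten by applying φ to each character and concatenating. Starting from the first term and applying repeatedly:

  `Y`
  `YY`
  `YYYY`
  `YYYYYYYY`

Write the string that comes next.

YYYYYYYYYYYYYYYY

Rewriting each symbol of YYYYYYYY: Y→YY, Y→YY, Y→YY, Y→YY, Y→YY, Y→YY, Y→YY, Y→YY, which concatenates to YY YY YY YY YY YY YY YY.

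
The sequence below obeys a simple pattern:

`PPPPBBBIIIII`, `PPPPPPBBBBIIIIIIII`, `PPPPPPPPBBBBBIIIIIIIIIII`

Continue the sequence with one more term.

PPPPPPPPPPBBBBBBIIIIIIIIIIIIII

Reading off run lengths: P runs 4, 6, 8; B runs 3, 4, 5; I runs 5, 8, 11 — each is linear in n, where the shown terms are n = 2, 3, 4.
For the next term, n = 5, so the run lengths are 10, 6, 14.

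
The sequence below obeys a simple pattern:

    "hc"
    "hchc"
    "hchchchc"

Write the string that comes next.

Each string is two copies of the previous one concatenated.
One more doubling of hchchchc gives the answer.

hchchchchchchchc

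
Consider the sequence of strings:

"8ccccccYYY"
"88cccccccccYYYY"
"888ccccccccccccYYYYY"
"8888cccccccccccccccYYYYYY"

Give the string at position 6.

888888cccccccccccccccccccccYYYYYYYY

The n-th term is n-1 8's then 3n c's then n+1 Y's, where the shown terms are n = 2, 3, 4, 5.
Setting n = 7 gives 6, 21, 8 characters in each block.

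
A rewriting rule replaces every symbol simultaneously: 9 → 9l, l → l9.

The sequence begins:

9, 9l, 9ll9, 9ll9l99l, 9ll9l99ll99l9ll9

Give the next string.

9ll9l99ll99l9ll9l99l9ll99ll9l99l

Replace each of the 16 characters of 9ll9l99ll99l9ll9 in place — 9l l9 l9 9l l9 9l 9l l9 l9 9l 9l l9 9l l9 l9 9l — and concatenate.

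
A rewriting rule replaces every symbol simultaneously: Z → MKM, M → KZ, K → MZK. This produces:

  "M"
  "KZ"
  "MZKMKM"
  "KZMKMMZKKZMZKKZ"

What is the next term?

φ(KZMKMMZKKZMZKKZ) expands symbol-by-symbol to MZK MKM KZ MZK KZ KZ MKM MZK MZK MKM KZ MKM MZK MZK MKM; joining the 15 pieces gives the next term.

MZKMKMKZMZKKZKZMKMMZKMZKMKMKZMKMMZKMZKMKM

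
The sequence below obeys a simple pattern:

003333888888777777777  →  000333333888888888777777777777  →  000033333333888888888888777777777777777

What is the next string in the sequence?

000003333333333888888888888888777777777777777777

Reading off run lengths: 0 runs 2, 3, 4; 3 runs 4, 6, 8; 8 runs 6, 9, 12; 7 runs 9, 12, 15 — each is linear in n, where the shown terms are n = 2, 3, 4.
Setting n = 5 gives 5, 10, 15, 18 characters in each block.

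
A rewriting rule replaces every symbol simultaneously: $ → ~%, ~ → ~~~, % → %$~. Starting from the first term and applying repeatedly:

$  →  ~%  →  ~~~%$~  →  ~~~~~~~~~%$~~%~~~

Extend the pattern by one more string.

~~~~~~~~~~~~~~~~~~~~~~~~~~~%$~~%~~~~~~%$~~~~~~~~~~

Replace each of the 17 characters of ~~~~~~~~~%$~~%~~~ in place — ~~~ ~~~ ~~~ ~~~ ~~~ ~~~ ~~~ ~~~ ~~~ %$~ ~% ~~~ ~~~ %$~ ~~~ ~~~ ~~~ — and concatenate.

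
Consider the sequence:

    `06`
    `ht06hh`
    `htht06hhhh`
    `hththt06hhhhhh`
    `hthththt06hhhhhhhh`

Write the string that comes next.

s(k+1) = ht·s(k)·hh, so each term gains ht as a prefix and hh as a suffix.
So the next term is ht·hthththt06hhhhhhhh·hh.

hththththt06hhhhhhhhhh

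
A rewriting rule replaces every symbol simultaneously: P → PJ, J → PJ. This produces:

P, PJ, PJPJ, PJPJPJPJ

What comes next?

Expanding PJPJPJPJ: P→PJ, J→PJ, P→PJ, J→PJ, P→PJ, J→PJ, P→PJ, J→PJ. Concatenated: PJ PJ PJ PJ PJ PJ PJ PJ.

PJPJPJPJPJPJPJPJ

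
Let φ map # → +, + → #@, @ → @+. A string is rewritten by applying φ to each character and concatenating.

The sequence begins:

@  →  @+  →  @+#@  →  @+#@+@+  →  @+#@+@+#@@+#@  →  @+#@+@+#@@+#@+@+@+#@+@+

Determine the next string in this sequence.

@+#@+@+#@@+#@+@+@+#@+@+#@@+#@@+#@+@+#@@+#@

φ(@+#@+@+#@@+#@+@+@+#@+@+) expands symbol-by-symbol to @+ #@ + @+ #@ @+ #@ + @+ @+ #@ + @+ #@ @+ #@ @+ #@ + @+ #@ @+ #@; joining the 23 pieces gives the next term.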